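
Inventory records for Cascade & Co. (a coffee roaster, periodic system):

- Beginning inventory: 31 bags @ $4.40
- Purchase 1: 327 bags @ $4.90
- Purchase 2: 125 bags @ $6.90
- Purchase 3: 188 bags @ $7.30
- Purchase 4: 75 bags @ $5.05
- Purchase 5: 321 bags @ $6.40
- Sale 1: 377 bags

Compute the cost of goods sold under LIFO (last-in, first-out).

COGS = $2,337.20

Sale 1 (377) [LIFO — newest first]: 321 @ $6.40 + 56 @ $5.05 = $2,337.20
Ending inventory: 31 @ $4.40 + 327 @ $4.90 + 125 @ $6.90 + 188 @ $7.30 + 19 @ $5.05 = $4,069.55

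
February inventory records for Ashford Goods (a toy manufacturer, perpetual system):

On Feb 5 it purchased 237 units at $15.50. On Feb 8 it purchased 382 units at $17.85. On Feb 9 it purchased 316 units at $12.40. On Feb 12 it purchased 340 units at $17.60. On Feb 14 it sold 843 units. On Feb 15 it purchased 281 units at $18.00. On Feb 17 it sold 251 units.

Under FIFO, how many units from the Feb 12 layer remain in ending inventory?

181

Feb 14, 843 sold [FIFO — oldest first]: 237 @ $15.50 + 382 @ $17.85 + 224 @ $12.40 = $13,269.80
Feb 17, 251 sold [FIFO — oldest first]: 92 @ $12.40 + 159 @ $17.60 = $3,939.20
Total COGS = $13,269.80 + $3,939.20 = $17,209.00
Ending inventory: 181 @ $17.60 + 281 @ $18.00 = $8,243.60
Check: goods available $25,452.60 = COGS $17,209.00 + ending $8,243.60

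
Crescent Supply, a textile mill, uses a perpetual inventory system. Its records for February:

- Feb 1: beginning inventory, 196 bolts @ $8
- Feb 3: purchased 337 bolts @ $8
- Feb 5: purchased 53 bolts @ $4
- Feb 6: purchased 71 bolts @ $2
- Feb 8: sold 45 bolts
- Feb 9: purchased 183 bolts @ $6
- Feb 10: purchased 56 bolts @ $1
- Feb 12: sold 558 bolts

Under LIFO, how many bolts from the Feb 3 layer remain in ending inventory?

Feb 8, 45 sold [LIFO — newest first]: 45 @ $2 = $90
Feb 12, 558 sold [LIFO — newest first]: 56 @ $1 + 183 @ $6 + 26 @ $2 + 53 @ $4 + 240 @ $8 = $3,338
Total COGS = $90 + $3,338 = $3,428
Ending inventory: 196 @ $8 + 97 @ $8 = $2,344
Check: goods available $5,772 = COGS $3,428 + ending $2,344

97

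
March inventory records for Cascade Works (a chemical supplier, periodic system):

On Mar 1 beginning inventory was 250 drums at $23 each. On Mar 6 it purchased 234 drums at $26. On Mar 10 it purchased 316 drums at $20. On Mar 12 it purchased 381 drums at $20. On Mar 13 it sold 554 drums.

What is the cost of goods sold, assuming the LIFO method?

Mar 13, 554 sold [LIFO — newest first]: 381 @ $20 + 173 @ $20 = $11,080
Ending inventory: 250 @ $23 + 234 @ $26 + 143 @ $20 = $14,694
Check: goods available $25,774 = COGS $11,080 + ending $14,694

COGS = $11,080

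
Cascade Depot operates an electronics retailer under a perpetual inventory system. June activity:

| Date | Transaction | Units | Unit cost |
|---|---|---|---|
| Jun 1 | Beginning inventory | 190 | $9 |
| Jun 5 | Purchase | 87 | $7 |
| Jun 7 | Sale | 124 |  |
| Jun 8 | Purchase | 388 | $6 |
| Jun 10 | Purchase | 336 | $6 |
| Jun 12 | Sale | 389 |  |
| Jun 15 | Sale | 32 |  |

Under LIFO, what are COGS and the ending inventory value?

Jun 7, 124 sold [LIFO — newest first]: 87 @ $7 + 37 @ $9 = $942
Jun 12, 389 sold [LIFO — newest first]: 336 @ $6 + 53 @ $6 = $2,334
Jun 15, 32 sold [LIFO — newest first]: 32 @ $6 = $192
Total COGS = $942 + $2,334 + $192 = $3,468
Ending inventory: 153 @ $9 + 303 @ $6 = $3,195

COGS = $3,468; ending inventory = $3,195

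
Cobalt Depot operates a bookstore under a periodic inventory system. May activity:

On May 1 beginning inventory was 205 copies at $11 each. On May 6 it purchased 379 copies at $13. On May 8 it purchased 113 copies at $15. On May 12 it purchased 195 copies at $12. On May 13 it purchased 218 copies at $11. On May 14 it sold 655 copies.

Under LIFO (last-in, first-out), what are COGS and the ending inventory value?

COGS = $8,110; ending inventory = $5,505

May 14, 655 sold [LIFO — newest first]: 218 @ $11 + 195 @ $12 + 113 @ $15 + 129 @ $13 = $8,110
Ending inventory: 205 @ $11 + 250 @ $13 = $5,505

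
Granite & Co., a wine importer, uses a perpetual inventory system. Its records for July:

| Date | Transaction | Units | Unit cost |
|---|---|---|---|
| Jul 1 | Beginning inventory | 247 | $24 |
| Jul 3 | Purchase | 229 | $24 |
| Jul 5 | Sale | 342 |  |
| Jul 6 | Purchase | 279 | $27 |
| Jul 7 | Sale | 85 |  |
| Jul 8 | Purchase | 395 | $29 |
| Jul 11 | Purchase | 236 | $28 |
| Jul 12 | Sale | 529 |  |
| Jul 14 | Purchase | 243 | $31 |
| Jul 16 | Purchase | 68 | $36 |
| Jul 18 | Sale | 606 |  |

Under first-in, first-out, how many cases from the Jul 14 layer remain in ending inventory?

67

Jul 5, 342 sold [FIFO — oldest first]: 247 @ $24 + 95 @ $24 = $8,208
Jul 7, 85 sold [FIFO — oldest first]: 85 @ $24 = $2,040
Jul 12, 529 sold [FIFO — oldest first]: 49 @ $24 + 279 @ $27 + 201 @ $29 = $14,538
Jul 18, 606 sold [FIFO — oldest first]: 194 @ $29 + 236 @ $28 + 176 @ $31 = $17,690
Total COGS = $8,208 + $2,040 + $14,538 + $17,690 = $42,476
Ending inventory: 67 @ $31 + 68 @ $36 = $4,525
Check: goods available $47,001 = COGS $42,476 + ending $4,525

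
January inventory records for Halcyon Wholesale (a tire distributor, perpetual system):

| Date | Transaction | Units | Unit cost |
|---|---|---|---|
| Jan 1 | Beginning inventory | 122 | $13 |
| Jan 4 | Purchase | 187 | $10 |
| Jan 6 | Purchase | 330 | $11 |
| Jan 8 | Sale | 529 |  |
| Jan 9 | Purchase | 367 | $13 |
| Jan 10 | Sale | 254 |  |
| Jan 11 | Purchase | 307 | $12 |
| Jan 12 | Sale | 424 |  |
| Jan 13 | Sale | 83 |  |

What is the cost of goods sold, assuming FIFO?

Jan 8, 529 sold [FIFO — oldest first]: 122 @ $13 + 187 @ $10 + 220 @ $11 = $5,876
Jan 10, 254 sold [FIFO — oldest first]: 110 @ $11 + 144 @ $13 = $3,082
Jan 12, 424 sold [FIFO — oldest first]: 223 @ $13 + 201 @ $12 = $5,311
Jan 13, 83 sold [FIFO — oldest first]: 83 @ $12 = $996
Total COGS = $5,876 + $3,082 + $5,311 + $996 = $15,265
Ending inventory: 23 @ $12 = $276

COGS = $15,265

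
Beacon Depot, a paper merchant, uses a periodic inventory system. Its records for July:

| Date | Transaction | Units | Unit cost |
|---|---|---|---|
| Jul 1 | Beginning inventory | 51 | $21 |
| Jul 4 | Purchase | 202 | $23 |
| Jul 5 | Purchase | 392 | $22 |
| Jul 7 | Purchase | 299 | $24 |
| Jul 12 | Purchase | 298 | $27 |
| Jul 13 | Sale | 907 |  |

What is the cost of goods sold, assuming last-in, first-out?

Jul 13, 907 sold [LIFO — newest first]: 298 @ $27 + 299 @ $24 + 310 @ $22 = $22,042
Ending inventory: 51 @ $21 + 202 @ $23 + 82 @ $22 = $7,521
Check: goods available $29,563 = COGS $22,042 + ending $7,521

COGS = $22,042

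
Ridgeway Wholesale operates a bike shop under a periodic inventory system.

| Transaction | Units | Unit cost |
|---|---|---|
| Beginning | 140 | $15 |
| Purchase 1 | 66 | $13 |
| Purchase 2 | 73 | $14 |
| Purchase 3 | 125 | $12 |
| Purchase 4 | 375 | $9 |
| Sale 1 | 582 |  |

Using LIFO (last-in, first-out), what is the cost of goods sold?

Sale 1 (582) [LIFO — newest first]: 375 @ $9 + 125 @ $12 + 73 @ $14 + 9 @ $13 = $6,014
Ending inventory: 140 @ $15 + 57 @ $13 = $2,841
Check: goods available $8,855 = COGS $6,014 + ending $2,841

COGS = $6,014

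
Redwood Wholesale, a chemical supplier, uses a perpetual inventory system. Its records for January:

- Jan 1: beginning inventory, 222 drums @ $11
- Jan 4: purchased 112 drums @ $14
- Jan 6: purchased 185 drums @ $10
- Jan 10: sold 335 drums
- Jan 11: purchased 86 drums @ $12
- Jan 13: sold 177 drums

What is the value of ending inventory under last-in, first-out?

Jan 10, 335 sold [LIFO — newest first]: 185 @ $10 + 112 @ $14 + 38 @ $11 = $3,836
Jan 13, 177 sold [LIFO — newest first]: 86 @ $12 + 91 @ $11 = $2,033
Total COGS = $3,836 + $2,033 = $5,869
Ending inventory: 93 @ $11 = $1,023

Ending inventory = $1,023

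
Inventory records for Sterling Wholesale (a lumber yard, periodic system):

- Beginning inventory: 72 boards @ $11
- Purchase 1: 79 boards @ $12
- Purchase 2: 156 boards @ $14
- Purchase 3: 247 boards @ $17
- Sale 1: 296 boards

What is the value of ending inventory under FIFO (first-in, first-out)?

Sale 1 (296) [FIFO — oldest first]: 72 @ $11 + 79 @ $12 + 145 @ $14 = $3,770
Ending inventory: 11 @ $14 + 247 @ $17 = $4,353
Check: goods available $8,123 = COGS $3,770 + ending $4,353

Ending inventory = $4,353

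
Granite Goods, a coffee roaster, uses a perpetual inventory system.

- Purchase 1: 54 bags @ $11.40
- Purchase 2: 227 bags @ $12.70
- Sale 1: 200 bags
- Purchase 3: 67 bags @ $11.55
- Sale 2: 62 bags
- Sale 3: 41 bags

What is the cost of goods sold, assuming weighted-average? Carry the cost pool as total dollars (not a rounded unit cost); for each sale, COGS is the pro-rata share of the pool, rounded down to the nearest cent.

COGS = $3,730.42

After Purchase 1: 54 on hand, pool $615.60 (≈ $11.4000 each)
After Purchase 2: 281 on hand, pool $3,498.50 (≈ $12.4502 each)
Sale 1, sell 200: 200/281 × $3,498.50 → $2,490.03
After Purchase 3: 148 on hand, pool $1,782.32 (≈ $12.0427 each)
Sale 2, sell 62: 62/148 × $1,782.32 → $746.64
Sale 3, sell 41: 41/86 × $1,035.68 → $493.75
Total COGS = $2,490.03 + $746.64 + $493.75 = $3,730.42
Ending inventory (cost pool remaining) = $541.93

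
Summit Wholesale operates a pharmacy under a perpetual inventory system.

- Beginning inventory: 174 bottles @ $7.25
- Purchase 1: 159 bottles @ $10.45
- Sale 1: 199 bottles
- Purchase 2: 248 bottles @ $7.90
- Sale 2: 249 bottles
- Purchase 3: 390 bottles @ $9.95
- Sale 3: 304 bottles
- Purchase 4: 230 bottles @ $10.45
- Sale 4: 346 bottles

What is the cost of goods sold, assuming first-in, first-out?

Sale 1 (199) [FIFO — oldest first]: 174 @ $7.25 + 25 @ $10.45 = $1,522.75
Sale 2 (249) [FIFO — oldest first]: 134 @ $10.45 + 115 @ $7.90 = $2,308.80
Sale 3 (304) [FIFO — oldest first]: 133 @ $7.90 + 171 @ $9.95 = $2,752.15
Sale 4 (346) [FIFO — oldest first]: 219 @ $9.95 + 127 @ $10.45 = $3,506.20
Total COGS = $1,522.75 + $2,308.80 + $2,752.15 + $3,506.20 = $10,089.90
Ending inventory: 103 @ $10.45 = $1,076.35

COGS = $10,089.90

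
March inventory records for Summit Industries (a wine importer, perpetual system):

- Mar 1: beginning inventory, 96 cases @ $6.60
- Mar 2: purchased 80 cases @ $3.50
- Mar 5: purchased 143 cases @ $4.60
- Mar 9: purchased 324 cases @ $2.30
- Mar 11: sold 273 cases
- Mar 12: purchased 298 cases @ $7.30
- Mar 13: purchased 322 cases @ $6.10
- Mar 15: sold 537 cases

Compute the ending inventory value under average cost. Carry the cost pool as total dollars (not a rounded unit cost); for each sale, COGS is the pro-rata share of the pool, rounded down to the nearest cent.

After Mar 1: 96 on hand, pool $633.60 (≈ $6.6000 each)
After Mar 2: 176 on hand, pool $913.60 (≈ $5.1909 each)
After Mar 5: 319 on hand, pool $1,571.40 (≈ $4.9260 each)
After Mar 9: 643 on hand, pool $2,316.60 (≈ $3.6028 each)
Mar 11, sell 273: 273/643 × $2,316.60 → $983.56
After Mar 12: 668 on hand, pool $3,508.44 (≈ $5.2522 each)
After Mar 13: 990 on hand, pool $5,472.64 (≈ $5.5279 each)
Mar 15, sell 537: 537/990 × $5,472.64 → $2,968.49
Total COGS = $983.56 + $2,968.49 = $3,952.05
Ending inventory (cost pool remaining) = $2,504.15

Ending inventory = $2,504.15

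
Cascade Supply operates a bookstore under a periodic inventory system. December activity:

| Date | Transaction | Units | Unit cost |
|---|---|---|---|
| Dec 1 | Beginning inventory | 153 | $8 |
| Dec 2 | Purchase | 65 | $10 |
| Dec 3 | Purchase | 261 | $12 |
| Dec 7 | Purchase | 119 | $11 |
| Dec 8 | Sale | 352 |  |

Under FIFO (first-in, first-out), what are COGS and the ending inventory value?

Dec 8, 352 sold [FIFO — oldest first]: 153 @ $8 + 65 @ $10 + 134 @ $12 = $3,482
Ending inventory: 127 @ $12 + 119 @ $11 = $2,833

COGS = $3,482; ending inventory = $2,833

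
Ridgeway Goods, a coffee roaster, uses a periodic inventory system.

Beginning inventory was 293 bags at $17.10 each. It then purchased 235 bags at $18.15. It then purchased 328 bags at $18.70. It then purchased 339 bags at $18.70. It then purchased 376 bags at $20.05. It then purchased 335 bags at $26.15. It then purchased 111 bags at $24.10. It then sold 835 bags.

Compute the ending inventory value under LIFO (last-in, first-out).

Ending inventory = $21,505.35

Sale 1 (835) [LIFO — newest first]: 111 @ $24.10 + 335 @ $26.15 + 376 @ $20.05 + 13 @ $18.70 = $19,217.25
Ending inventory: 293 @ $17.10 + 235 @ $18.15 + 328 @ $18.70 + 326 @ $18.70 = $21,505.35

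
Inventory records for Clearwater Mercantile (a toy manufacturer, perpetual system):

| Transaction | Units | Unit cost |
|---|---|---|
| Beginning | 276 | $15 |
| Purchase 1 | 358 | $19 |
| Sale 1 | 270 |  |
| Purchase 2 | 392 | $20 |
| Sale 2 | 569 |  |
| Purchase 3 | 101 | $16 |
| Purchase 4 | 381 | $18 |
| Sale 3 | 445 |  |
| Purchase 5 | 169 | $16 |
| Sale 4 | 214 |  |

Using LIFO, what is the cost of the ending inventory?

Sale 1 (270) [LIFO — newest first]: 270 @ $19 = $5,130
Sale 2 (569) [LIFO — newest first]: 392 @ $20 + 88 @ $19 + 89 @ $15 = $10,847
Sale 3 (445) [LIFO — newest first]: 381 @ $18 + 64 @ $16 = $7,882
Sale 4 (214) [LIFO — newest first]: 169 @ $16 + 37 @ $16 + 8 @ $15 = $3,416
Total COGS = $5,130 + $10,847 + $7,882 + $3,416 = $27,275
Ending inventory: 179 @ $15 = $2,685
Check: goods available $29,960 = COGS $27,275 + ending $2,685

Ending inventory = $2,685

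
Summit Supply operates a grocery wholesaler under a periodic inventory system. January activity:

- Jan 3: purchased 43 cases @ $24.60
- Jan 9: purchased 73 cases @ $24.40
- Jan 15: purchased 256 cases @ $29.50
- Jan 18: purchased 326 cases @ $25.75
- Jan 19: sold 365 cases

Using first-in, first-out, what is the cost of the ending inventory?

Jan 19, 365 sold [FIFO — oldest first]: 43 @ $24.60 + 73 @ $24.40 + 249 @ $29.50 = $10,184.50
Ending inventory: 7 @ $29.50 + 326 @ $25.75 = $8,601.00
Check: goods available $18,785.50 = COGS $10,184.50 + ending $8,601.00

Ending inventory = $8,601.00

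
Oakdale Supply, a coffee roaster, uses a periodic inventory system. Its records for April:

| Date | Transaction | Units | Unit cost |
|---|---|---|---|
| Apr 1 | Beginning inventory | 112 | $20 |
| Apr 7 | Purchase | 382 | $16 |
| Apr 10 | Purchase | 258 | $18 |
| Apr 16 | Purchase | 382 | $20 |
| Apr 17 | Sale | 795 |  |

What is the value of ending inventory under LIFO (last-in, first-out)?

Ending inventory = $5,872

Apr 17, 795 sold [LIFO — newest first]: 382 @ $20 + 258 @ $18 + 155 @ $16 = $14,764
Ending inventory: 112 @ $20 + 227 @ $16 = $5,872
Check: goods available $20,636 = COGS $14,764 + ending $5,872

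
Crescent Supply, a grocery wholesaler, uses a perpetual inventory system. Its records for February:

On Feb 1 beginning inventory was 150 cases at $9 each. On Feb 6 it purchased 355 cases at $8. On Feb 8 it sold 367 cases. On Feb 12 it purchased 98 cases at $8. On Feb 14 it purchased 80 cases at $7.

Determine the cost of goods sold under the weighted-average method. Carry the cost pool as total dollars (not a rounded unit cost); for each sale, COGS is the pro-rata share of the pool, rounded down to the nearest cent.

COGS = $3,045.00

After Feb 1: 150 on hand, pool $1,350.00 (≈ $9.0000 each)
After Feb 6: 505 on hand, pool $4,190.00 (≈ $8.2970 each)
Feb 8, sell 367: 367/505 × $4,190.00 → $3,045.00
After Feb 12: 236 on hand, pool $1,929.00 (≈ $8.1737 each)
After Feb 14: 316 on hand, pool $2,489.00 (≈ $7.8766 each)
Ending inventory (cost pool remaining) = $2,489.00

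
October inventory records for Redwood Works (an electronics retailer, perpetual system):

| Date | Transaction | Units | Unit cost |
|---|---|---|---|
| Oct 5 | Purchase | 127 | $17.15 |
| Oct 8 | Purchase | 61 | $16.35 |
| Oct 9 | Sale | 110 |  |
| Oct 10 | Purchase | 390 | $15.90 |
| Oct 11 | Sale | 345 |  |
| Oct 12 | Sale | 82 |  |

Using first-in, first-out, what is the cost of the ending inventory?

Ending inventory = $651.90

Oct 9, 110 sold [FIFO — oldest first]: 110 @ $17.15 = $1,886.50
Oct 11, 345 sold [FIFO — oldest first]: 17 @ $17.15 + 61 @ $16.35 + 267 @ $15.90 = $5,534.20
Oct 12, 82 sold [FIFO — oldest first]: 82 @ $15.90 = $1,303.80
Total COGS = $1,886.50 + $5,534.20 + $1,303.80 = $8,724.50
Ending inventory: 41 @ $15.90 = $651.90
Check: goods available $9,376.40 = COGS $8,724.50 + ending $651.90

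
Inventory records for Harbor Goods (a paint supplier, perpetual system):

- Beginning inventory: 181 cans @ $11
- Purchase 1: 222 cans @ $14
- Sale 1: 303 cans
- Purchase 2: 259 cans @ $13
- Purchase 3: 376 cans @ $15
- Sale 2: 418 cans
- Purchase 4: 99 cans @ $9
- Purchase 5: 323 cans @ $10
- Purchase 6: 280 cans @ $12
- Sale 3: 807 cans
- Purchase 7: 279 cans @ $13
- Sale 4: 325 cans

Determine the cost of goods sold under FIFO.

Sale 1 (303) [FIFO — oldest first]: 181 @ $11 + 122 @ $14 = $3,699
Sale 2 (418) [FIFO — oldest first]: 100 @ $14 + 259 @ $13 + 59 @ $15 = $5,652
Sale 3 (807) [FIFO — oldest first]: 317 @ $15 + 99 @ $9 + 323 @ $10 + 68 @ $12 = $9,692
Sale 4 (325) [FIFO — oldest first]: 212 @ $12 + 113 @ $13 = $4,013
Total COGS = $3,699 + $5,652 + $9,692 + $4,013 = $23,056
Ending inventory: 166 @ $13 = $2,158

COGS = $23,056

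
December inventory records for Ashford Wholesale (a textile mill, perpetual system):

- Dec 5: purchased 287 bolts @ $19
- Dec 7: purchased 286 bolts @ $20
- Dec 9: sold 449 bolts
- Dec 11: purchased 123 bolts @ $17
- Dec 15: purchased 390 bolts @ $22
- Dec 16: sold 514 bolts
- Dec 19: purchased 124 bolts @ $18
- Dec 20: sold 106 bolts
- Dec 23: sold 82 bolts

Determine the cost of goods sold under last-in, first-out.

Dec 9, 449 sold [LIFO — newest first]: 286 @ $20 + 163 @ $19 = $8,817
Dec 16, 514 sold [LIFO — newest first]: 390 @ $22 + 123 @ $17 + 1 @ $19 = $10,690
Dec 20, 106 sold [LIFO — newest first]: 106 @ $18 = $1,908
Dec 23, 82 sold [LIFO — newest first]: 18 @ $18 + 64 @ $19 = $1,540
Total COGS = $8,817 + $10,690 + $1,908 + $1,540 = $22,955
Ending inventory: 59 @ $19 = $1,121

COGS = $22,955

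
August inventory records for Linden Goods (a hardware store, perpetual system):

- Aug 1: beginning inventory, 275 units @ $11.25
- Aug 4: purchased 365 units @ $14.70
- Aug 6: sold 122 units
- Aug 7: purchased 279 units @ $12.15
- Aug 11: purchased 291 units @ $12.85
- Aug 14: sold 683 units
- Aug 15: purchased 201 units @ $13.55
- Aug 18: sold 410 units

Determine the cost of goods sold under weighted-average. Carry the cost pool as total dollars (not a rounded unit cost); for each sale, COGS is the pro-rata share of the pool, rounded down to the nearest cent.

After Aug 1: 275 on hand, pool $3,093.75 (≈ $11.2500 each)
After Aug 4: 640 on hand, pool $8,459.25 (≈ $13.2176 each)
Aug 6, sell 122: 122/640 × $8,459.25 → $1,612.54
After Aug 7: 797 on hand, pool $10,236.56 (≈ $12.8439 each)
After Aug 11: 1088 on hand, pool $13,975.91 (≈ $12.8455 each)
Aug 14, sell 683: 683/1088 × $13,975.91 → $8,773.48
After Aug 15: 606 on hand, pool $7,925.98 (≈ $13.0792 each)
Aug 18, sell 410: 410/606 × $7,925.98 → $5,362.46
Total COGS = $1,612.54 + $8,773.48 + $5,362.46 = $15,748.48
Ending inventory (cost pool remaining) = $2,563.52
Check: goods available $18,312.00 = COGS $15,748.48 + ending $2,563.52

COGS = $15,748.48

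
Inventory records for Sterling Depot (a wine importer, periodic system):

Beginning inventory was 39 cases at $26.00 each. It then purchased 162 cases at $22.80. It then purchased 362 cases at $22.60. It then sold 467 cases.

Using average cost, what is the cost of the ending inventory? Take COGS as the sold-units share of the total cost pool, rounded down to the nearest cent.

Sale 1, sell 467: 467/563 × $12,888.80 → $10,691.06
Ending inventory (cost pool remaining) = $2,197.74

Ending inventory = $2,197.74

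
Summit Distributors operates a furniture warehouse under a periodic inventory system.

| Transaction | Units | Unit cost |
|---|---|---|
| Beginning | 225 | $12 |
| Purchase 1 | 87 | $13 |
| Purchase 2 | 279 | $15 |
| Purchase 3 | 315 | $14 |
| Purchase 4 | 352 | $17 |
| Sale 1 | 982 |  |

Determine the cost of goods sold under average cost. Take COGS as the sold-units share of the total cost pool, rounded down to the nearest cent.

COGS = $14,370.92

Sale 1, sell 982: 982/1258 × $18,410.00 → $14,370.92
Ending inventory (cost pool remaining) = $4,039.08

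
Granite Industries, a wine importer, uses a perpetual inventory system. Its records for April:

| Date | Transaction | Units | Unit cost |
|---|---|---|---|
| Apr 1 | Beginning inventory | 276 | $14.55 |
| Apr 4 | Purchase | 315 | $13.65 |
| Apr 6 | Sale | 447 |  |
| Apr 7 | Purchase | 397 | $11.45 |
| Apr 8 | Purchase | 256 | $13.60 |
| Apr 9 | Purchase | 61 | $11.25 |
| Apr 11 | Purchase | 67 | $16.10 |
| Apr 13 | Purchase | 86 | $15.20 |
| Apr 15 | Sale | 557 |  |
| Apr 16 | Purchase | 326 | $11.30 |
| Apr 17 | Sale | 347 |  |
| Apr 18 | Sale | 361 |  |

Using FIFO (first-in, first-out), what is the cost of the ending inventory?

Apr 6, 447 sold [FIFO — oldest first]: 276 @ $14.55 + 171 @ $13.65 = $6,349.95
Apr 15, 557 sold [FIFO — oldest first]: 144 @ $13.65 + 397 @ $11.45 + 16 @ $13.60 = $6,728.85
Apr 17, 347 sold [FIFO — oldest first]: 240 @ $13.60 + 61 @ $11.25 + 46 @ $16.10 = $4,690.85
Apr 18, 361 sold [FIFO — oldest first]: 21 @ $16.10 + 86 @ $15.20 + 254 @ $11.30 = $4,515.50
Total COGS = $6,349.95 + $6,728.85 + $4,690.85 + $4,515.50 = $22,285.15
Ending inventory: 72 @ $11.30 = $813.60
Check: goods available $23,098.75 = COGS $22,285.15 + ending $813.60

Ending inventory = $813.60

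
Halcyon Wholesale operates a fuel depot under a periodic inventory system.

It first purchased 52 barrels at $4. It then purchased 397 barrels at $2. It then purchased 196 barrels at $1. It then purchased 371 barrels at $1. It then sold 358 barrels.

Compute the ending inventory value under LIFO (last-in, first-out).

Sale 1 (358) [LIFO — newest first]: 358 @ $1 = $358
Ending inventory: 52 @ $4 + 397 @ $2 + 196 @ $1 + 13 @ $1 = $1,211
Check: goods available $1,569 = COGS $358 + ending $1,211

Ending inventory = $1,211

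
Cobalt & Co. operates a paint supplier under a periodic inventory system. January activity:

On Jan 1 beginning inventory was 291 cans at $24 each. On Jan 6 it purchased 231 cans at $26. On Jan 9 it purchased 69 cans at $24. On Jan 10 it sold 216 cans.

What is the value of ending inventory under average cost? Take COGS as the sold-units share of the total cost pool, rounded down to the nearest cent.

Ending inventory = $9,293.15

Jan 10, sell 216: 216/591 × $14,646.00 → $5,352.85
Ending inventory (cost pool remaining) = $9,293.15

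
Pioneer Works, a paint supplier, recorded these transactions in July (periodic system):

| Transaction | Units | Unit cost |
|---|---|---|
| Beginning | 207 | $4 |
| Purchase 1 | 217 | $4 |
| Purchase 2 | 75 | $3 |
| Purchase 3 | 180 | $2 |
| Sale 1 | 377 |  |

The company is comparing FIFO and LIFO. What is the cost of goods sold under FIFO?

FIFO COGS: 207 @ $4 + 170 @ $4 = $1,508
LIFO COGS: 180 @ $2 + 75 @ $3 + 122 @ $4 = $1,073

COGS = $1,508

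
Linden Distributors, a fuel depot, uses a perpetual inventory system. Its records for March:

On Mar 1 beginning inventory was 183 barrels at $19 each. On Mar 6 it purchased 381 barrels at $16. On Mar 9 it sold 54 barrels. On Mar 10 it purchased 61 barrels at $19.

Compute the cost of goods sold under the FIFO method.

COGS = $1,026

Mar 9, 54 sold [FIFO — oldest first]: 54 @ $19 = $1,026
Ending inventory: 129 @ $19 + 381 @ $16 + 61 @ $19 = $9,706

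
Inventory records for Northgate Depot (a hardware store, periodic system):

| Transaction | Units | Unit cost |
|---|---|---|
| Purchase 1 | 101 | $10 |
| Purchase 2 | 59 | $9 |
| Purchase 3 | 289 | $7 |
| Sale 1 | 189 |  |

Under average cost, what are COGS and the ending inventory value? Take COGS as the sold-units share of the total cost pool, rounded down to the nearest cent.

COGS = $1,500.21; ending inventory = $2,063.79

Sale 1, sell 189: 189/449 × $3,564.00 → $1,500.21
Ending inventory (cost pool remaining) = $2,063.79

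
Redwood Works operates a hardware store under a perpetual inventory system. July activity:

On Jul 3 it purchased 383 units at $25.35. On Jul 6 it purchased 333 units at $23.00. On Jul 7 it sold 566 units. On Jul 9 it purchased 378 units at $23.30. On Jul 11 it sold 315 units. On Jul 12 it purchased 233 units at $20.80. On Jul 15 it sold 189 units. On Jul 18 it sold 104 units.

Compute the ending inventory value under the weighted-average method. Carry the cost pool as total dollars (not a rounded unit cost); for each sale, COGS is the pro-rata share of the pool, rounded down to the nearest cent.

After Jul 3: 383 on hand, pool $9,709.05 (≈ $25.3500 each)
After Jul 6: 716 on hand, pool $17,368.05 (≈ $24.2571 each)
Jul 7, sell 566: 566/716 × $17,368.05 → $13,729.49
After Jul 9: 528 on hand, pool $12,445.96 (≈ $23.5719 each)
Jul 11, sell 315: 315/528 × $12,445.96 → $7,425.14
After Jul 12: 446 on hand, pool $9,867.22 (≈ $22.1238 each)
Jul 15, sell 189: 189/446 × $9,867.22 → $4,181.40
Jul 18, sell 104: 104/257 × $5,685.82 → $2,300.87
Total COGS = $13,729.49 + $7,425.14 + $4,181.40 + $2,300.87 = $27,636.90
Ending inventory (cost pool remaining) = $3,384.95
Check: goods available $31,021.85 = COGS $27,636.90 + ending $3,384.95

Ending inventory = $3,384.95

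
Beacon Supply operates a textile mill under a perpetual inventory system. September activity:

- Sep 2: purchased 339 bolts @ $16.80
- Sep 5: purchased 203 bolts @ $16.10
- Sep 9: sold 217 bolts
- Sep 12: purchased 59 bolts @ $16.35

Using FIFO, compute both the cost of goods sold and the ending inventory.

COGS = $3,645.60; ending inventory = $6,282.55

Sep 9, 217 sold [FIFO — oldest first]: 217 @ $16.80 = $3,645.60
Ending inventory: 122 @ $16.80 + 203 @ $16.10 + 59 @ $16.35 = $6,282.55
Check: goods available $9,928.15 = COGS $3,645.60 + ending $6,282.55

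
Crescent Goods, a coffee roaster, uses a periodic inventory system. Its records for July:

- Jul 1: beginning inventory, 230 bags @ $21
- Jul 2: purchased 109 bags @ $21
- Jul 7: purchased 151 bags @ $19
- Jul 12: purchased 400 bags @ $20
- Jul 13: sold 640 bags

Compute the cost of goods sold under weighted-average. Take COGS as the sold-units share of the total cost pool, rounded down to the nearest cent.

COGS = $12,935.19

Jul 13, sell 640: 640/890 × $17,988.00 → $12,935.19
Ending inventory (cost pool remaining) = $5,052.81
Check: goods available $17,988.00 = COGS $12,935.19 + ending $5,052.81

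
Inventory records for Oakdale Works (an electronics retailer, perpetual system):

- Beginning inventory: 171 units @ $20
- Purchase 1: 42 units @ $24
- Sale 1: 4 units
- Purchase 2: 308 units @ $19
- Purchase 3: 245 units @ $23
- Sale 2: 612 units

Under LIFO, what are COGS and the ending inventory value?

Sale 1 (4) [LIFO — newest first]: 4 @ $24 = $96
Sale 2 (612) [LIFO — newest first]: 245 @ $23 + 308 @ $19 + 38 @ $24 + 21 @ $20 = $12,819
Total COGS = $96 + $12,819 = $12,915
Ending inventory: 150 @ $20 = $3,000

COGS = $12,915; ending inventory = $3,000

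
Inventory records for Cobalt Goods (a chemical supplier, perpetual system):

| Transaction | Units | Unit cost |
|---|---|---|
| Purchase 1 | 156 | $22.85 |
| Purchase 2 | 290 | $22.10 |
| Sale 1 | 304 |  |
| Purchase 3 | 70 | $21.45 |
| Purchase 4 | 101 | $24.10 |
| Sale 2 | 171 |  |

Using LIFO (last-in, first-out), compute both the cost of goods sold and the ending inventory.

Sale 1 (304) [LIFO — newest first]: 290 @ $22.10 + 14 @ $22.85 = $6,728.90
Sale 2 (171) [LIFO — newest first]: 101 @ $24.10 + 70 @ $21.45 = $3,935.60
Total COGS = $6,728.90 + $3,935.60 = $10,664.50
Ending inventory: 142 @ $22.85 = $3,244.70

COGS = $10,664.50; ending inventory = $3,244.70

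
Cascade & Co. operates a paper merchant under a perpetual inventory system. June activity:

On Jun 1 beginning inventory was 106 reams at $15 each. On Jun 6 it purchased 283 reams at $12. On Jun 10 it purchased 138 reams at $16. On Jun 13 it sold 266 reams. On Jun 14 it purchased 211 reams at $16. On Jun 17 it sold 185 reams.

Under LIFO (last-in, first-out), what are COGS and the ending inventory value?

COGS = $6,704; ending inventory = $3,866

Jun 13, 266 sold [LIFO — newest first]: 138 @ $16 + 128 @ $12 = $3,744
Jun 17, 185 sold [LIFO — newest first]: 185 @ $16 = $2,960
Total COGS = $3,744 + $2,960 = $6,704
Ending inventory: 106 @ $15 + 155 @ $12 + 26 @ $16 = $3,866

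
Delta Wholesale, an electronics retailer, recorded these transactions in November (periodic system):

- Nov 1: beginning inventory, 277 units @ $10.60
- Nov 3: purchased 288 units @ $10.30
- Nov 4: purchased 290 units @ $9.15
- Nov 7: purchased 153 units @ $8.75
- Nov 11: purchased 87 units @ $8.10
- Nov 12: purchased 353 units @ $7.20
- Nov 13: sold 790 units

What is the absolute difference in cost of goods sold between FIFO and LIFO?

FIFO COGS: 277 @ $10.60 + 288 @ $10.30 + 225 @ $9.15 = $7,961.35
LIFO COGS: 353 @ $7.20 + 87 @ $8.10 + 153 @ $8.75 + 197 @ $9.15 = $6,387.60
Difference = |$7,961.35 − $6,387.60| = $1,573.75

$1,573.75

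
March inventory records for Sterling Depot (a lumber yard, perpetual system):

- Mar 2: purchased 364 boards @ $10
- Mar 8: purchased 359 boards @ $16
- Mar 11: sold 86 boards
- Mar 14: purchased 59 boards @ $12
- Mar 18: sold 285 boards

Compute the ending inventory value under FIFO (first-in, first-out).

Ending inventory = $6,340

Mar 11, 86 sold [FIFO — oldest first]: 86 @ $10 = $860
Mar 18, 285 sold [FIFO — oldest first]: 278 @ $10 + 7 @ $16 = $2,892
Total COGS = $860 + $2,892 = $3,752
Ending inventory: 352 @ $16 + 59 @ $12 = $6,340
Check: goods available $10,092 = COGS $3,752 + ending $6,340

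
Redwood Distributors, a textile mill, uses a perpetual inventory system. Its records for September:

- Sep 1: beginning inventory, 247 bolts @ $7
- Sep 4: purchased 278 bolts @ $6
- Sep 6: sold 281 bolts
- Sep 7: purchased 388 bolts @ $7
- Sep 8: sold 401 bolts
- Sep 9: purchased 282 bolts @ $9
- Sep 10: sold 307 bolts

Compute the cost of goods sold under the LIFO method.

Sep 6, 281 sold [LIFO — newest first]: 278 @ $6 + 3 @ $7 = $1,689
Sep 8, 401 sold [LIFO — newest first]: 388 @ $7 + 13 @ $7 = $2,807
Sep 10, 307 sold [LIFO — newest first]: 282 @ $9 + 25 @ $7 = $2,713
Total COGS = $1,689 + $2,807 + $2,713 = $7,209
Ending inventory: 206 @ $7 = $1,442
Check: goods available $8,651 = COGS $7,209 + ending $1,442

COGS = $7,209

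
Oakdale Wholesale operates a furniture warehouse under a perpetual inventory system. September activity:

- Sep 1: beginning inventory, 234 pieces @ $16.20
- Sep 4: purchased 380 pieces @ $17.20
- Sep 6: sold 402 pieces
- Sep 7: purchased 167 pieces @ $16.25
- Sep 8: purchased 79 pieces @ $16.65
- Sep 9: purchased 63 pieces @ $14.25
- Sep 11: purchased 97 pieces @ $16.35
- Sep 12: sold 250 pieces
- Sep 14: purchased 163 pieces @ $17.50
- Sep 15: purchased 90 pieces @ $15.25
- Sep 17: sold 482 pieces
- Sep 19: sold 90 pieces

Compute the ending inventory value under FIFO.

Sep 6, 402 sold [FIFO — oldest first]: 234 @ $16.20 + 168 @ $17.20 = $6,680.40
Sep 12, 250 sold [FIFO — oldest first]: 212 @ $17.20 + 38 @ $16.25 = $4,263.90
Sep 17, 482 sold [FIFO — oldest first]: 129 @ $16.25 + 79 @ $16.65 + 63 @ $14.25 + 97 @ $16.35 + 114 @ $17.50 = $7,890.30
Sep 19, 90 sold [FIFO — oldest first]: 49 @ $17.50 + 41 @ $15.25 = $1,482.75
Total COGS = $6,680.40 + $4,263.90 + $7,890.30 + $1,482.75 = $20,317.35
Ending inventory: 49 @ $15.25 = $747.25

Ending inventory = $747.25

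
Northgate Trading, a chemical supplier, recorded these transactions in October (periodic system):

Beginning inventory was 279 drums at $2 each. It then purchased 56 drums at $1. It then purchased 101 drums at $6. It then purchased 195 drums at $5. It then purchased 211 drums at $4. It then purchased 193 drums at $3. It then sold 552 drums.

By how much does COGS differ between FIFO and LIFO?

$363

FIFO COGS: 279 @ $2 + 56 @ $1 + 101 @ $6 + 116 @ $5 = $1,800
LIFO COGS: 193 @ $3 + 211 @ $4 + 148 @ $5 = $2,163
Difference = |$1,800 − $2,163| = $363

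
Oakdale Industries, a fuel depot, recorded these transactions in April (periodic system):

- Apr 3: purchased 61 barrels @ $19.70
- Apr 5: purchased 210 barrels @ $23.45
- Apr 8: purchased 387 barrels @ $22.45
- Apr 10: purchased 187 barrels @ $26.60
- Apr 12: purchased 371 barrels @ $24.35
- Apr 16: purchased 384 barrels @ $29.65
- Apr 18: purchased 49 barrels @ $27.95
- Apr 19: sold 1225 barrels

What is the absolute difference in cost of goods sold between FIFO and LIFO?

FIFO COGS: 61 @ $19.70 + 210 @ $23.45 + 387 @ $22.45 + 187 @ $26.60 + 371 @ $24.35 + 9 @ $29.65 = $29,089.25
LIFO COGS: 49 @ $27.95 + 384 @ $29.65 + 371 @ $24.35 + 187 @ $26.60 + 234 @ $22.45 = $32,016.50
Difference = |$29,089.25 − $32,016.50| = $2,927.25

$2,927.25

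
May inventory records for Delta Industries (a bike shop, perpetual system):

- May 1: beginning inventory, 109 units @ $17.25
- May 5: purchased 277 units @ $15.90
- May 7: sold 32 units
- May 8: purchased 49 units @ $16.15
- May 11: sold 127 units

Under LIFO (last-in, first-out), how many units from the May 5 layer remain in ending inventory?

May 7, 32 sold [LIFO — newest first]: 32 @ $15.90 = $508.80
May 11, 127 sold [LIFO — newest first]: 49 @ $16.15 + 78 @ $15.90 = $2,031.55
Total COGS = $508.80 + $2,031.55 = $2,540.35
Ending inventory: 109 @ $17.25 + 167 @ $15.90 = $4,535.55

167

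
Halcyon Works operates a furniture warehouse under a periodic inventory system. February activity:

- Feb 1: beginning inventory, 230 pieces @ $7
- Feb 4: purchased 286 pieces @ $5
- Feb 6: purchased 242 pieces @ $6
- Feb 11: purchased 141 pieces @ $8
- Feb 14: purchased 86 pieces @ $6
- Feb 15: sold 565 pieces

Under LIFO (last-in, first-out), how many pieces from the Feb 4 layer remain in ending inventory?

Feb 15, 565 sold [LIFO — newest first]: 86 @ $6 + 141 @ $8 + 242 @ $6 + 96 @ $5 = $3,576
Ending inventory: 230 @ $7 + 190 @ $5 = $2,560

190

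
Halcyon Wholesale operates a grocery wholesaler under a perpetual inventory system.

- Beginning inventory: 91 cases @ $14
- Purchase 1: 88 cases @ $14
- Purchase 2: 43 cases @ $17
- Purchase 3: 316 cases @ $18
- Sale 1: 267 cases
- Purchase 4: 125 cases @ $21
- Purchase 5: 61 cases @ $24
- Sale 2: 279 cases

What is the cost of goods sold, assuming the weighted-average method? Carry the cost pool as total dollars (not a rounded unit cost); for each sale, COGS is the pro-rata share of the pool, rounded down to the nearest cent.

COGS = $9,670.29

After Beginning: 91 on hand, pool $1,274.00 (≈ $14.0000 each)
After Purchase 1: 179 on hand, pool $2,506.00 (≈ $14.0000 each)
After Purchase 2: 222 on hand, pool $3,237.00 (≈ $14.5811 each)
After Purchase 3: 538 on hand, pool $8,925.00 (≈ $16.5892 each)
Sale 1, sell 267: 267/538 × $8,925.00 → $4,429.32
After Purchase 4: 396 on hand, pool $7,120.68 (≈ $17.9815 each)
After Purchase 5: 457 on hand, pool $8,584.68 (≈ $18.7849 each)
Sale 2, sell 279: 279/457 × $8,584.68 → $5,240.97
Total COGS = $4,429.32 + $5,240.97 = $9,670.29
Ending inventory (cost pool remaining) = $3,343.71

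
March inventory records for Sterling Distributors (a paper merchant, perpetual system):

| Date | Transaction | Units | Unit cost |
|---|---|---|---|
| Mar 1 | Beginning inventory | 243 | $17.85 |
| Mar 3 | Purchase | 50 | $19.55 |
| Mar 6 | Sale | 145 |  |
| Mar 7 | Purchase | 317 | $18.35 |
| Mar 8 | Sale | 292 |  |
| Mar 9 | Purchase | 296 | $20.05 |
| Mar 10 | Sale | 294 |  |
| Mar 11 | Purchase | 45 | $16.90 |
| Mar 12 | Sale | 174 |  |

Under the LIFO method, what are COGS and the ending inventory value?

Mar 6, 145 sold [LIFO — newest first]: 50 @ $19.55 + 95 @ $17.85 = $2,673.25
Mar 8, 292 sold [LIFO — newest first]: 292 @ $18.35 = $5,358.20
Mar 10, 294 sold [LIFO — newest first]: 294 @ $20.05 = $5,894.70
Mar 12, 174 sold [LIFO — newest first]: 45 @ $16.90 + 2 @ $20.05 + 25 @ $18.35 + 102 @ $17.85 = $3,080.05
Total COGS = $2,673.25 + $5,358.20 + $5,894.70 + $3,080.05 = $17,006.20
Ending inventory: 46 @ $17.85 = $821.10

COGS = $17,006.20; ending inventory = $821.10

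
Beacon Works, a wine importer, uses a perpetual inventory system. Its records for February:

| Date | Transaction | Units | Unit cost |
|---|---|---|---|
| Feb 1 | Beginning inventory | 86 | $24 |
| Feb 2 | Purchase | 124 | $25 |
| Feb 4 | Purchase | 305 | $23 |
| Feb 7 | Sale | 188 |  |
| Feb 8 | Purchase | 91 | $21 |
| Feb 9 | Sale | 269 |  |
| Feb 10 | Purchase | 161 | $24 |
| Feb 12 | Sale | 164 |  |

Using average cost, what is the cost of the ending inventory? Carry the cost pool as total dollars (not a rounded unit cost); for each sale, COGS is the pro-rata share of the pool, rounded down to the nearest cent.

Ending inventory = $3,438.88

After Feb 1: 86 on hand, pool $2,064.00 (≈ $24.0000 each)
After Feb 2: 210 on hand, pool $5,164.00 (≈ $24.5905 each)
After Feb 4: 515 on hand, pool $12,179.00 (≈ $23.6485 each)
Feb 7, sell 188: 188/515 × $12,179.00 → $4,445.92
After Feb 8: 418 on hand, pool $9,644.08 (≈ $23.0720 each)
Feb 9, sell 269: 269/418 × $9,644.08 → $6,206.35
After Feb 10: 310 on hand, pool $7,301.73 (≈ $23.5540 each)
Feb 12, sell 164: 164/310 × $7,301.73 → $3,862.85
Total COGS = $4,445.92 + $6,206.35 + $3,862.85 = $14,515.12
Ending inventory (cost pool remaining) = $3,438.88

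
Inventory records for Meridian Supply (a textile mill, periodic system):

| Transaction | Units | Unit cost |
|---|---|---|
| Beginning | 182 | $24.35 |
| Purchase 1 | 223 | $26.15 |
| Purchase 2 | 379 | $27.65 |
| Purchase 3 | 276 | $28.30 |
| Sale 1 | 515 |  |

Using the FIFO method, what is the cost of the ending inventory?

Sale 1 (515) [FIFO — oldest first]: 182 @ $24.35 + 223 @ $26.15 + 110 @ $27.65 = $13,304.65
Ending inventory: 269 @ $27.65 + 276 @ $28.30 = $15,248.65

Ending inventory = $15,248.65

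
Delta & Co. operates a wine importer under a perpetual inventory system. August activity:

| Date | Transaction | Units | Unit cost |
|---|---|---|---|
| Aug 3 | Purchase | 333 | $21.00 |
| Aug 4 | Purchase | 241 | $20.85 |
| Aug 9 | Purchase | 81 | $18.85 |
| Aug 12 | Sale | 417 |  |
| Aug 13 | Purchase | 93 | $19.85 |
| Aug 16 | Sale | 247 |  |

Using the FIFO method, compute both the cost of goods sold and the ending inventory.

Aug 12, 417 sold [FIFO — oldest first]: 333 @ $21.00 + 84 @ $20.85 = $8,744.40
Aug 16, 247 sold [FIFO — oldest first]: 157 @ $20.85 + 81 @ $18.85 + 9 @ $19.85 = $4,978.95
Total COGS = $8,744.40 + $4,978.95 = $13,723.35
Ending inventory: 84 @ $19.85 = $1,667.40

COGS = $13,723.35; ending inventory = $1,667.40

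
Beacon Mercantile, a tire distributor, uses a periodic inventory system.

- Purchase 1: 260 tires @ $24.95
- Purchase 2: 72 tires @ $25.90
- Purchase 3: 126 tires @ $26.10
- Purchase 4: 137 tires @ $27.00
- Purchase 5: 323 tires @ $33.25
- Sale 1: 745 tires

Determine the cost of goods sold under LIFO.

Sale 1 (745) [LIFO — newest first]: 323 @ $33.25 + 137 @ $27.00 + 126 @ $26.10 + 72 @ $25.90 + 87 @ $24.95 = $21,762.80
Ending inventory: 173 @ $24.95 = $4,316.35

COGS = $21,762.80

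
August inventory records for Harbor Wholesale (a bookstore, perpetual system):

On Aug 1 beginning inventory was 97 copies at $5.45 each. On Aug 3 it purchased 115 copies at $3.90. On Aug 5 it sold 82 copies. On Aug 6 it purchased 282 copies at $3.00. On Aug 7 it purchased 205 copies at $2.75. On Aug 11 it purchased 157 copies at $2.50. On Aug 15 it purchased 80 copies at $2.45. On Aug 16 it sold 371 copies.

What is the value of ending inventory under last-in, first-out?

Ending inventory = $1,698.60

Aug 5, 82 sold [LIFO — newest first]: 82 @ $3.90 = $319.80
Aug 16, 371 sold [LIFO — newest first]: 80 @ $2.45 + 157 @ $2.50 + 134 @ $2.75 = $957.00
Total COGS = $319.80 + $957.00 = $1,276.80
Ending inventory: 97 @ $5.45 + 33 @ $3.90 + 282 @ $3.00 + 71 @ $2.75 = $1,698.60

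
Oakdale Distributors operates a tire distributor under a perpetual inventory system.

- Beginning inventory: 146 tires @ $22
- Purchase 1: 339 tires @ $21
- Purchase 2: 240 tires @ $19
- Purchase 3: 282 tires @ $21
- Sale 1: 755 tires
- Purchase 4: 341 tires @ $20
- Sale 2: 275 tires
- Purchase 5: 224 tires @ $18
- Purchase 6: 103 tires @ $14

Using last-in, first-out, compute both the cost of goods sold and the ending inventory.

Sale 1 (755) [LIFO — newest first]: 282 @ $21 + 240 @ $19 + 233 @ $21 = $15,375
Sale 2 (275) [LIFO — newest first]: 275 @ $20 = $5,500
Total COGS = $15,375 + $5,500 = $20,875
Ending inventory: 146 @ $22 + 106 @ $21 + 66 @ $20 + 224 @ $18 + 103 @ $14 = $12,232

COGS = $20,875; ending inventory = $12,232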